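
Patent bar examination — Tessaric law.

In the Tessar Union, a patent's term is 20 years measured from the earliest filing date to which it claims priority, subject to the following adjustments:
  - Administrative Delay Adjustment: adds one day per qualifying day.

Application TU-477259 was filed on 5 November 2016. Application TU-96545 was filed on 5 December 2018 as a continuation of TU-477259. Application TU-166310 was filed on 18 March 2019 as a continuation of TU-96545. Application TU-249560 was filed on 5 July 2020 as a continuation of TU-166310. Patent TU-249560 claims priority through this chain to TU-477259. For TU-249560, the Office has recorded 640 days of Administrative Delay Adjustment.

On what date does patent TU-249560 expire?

August 7, 2038

Earliest priority filing: 5 November 2016.
Base term: 5 November 2016 + 20 years → 5 November 2036.
Administrative Delay Adjustment: +640 days → 7 August 2038.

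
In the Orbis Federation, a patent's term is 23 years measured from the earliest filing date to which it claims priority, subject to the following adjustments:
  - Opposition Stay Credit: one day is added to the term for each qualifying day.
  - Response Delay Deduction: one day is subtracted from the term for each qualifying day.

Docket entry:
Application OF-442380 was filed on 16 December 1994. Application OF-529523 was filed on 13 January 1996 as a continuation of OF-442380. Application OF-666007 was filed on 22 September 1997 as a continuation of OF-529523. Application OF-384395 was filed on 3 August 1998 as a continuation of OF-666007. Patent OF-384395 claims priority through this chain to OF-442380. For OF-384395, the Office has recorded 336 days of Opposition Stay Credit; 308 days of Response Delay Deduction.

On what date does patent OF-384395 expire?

January 13, 2018

Earliest priority filing: 16 December 1994.
Base term: 16 December 1994 + 23 years → 16 December 2017.
Opposition Stay Credit: +336 days → 17 November 2018.
Response Delay Deduction: −308 days → 13 January 2018.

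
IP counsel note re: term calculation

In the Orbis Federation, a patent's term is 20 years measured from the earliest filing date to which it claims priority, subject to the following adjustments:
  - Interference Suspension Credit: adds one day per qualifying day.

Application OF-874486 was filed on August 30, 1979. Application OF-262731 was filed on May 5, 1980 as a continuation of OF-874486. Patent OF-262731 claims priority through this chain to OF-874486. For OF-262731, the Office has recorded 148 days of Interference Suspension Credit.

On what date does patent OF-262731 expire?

January 25, 2000

Earliest priority filing: 30 August 1979.
Base term: 30 August 1979 + 20 years → 30 August 1999.
Interference Suspension Credit: +148 days → 25 January 2000.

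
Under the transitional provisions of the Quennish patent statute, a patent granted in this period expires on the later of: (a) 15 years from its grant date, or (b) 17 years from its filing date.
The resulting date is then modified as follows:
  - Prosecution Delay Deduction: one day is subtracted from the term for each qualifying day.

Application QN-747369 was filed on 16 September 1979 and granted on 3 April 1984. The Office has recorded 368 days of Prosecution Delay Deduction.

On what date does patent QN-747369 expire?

(a) grant + 15 years → 3 April 1999.
(b) filing + 17 years → 16 September 1996.
Later of the two: 3 April 1999.
Prosecution Delay Deduction: −368 days → 31 March 1998.

March 31, 1998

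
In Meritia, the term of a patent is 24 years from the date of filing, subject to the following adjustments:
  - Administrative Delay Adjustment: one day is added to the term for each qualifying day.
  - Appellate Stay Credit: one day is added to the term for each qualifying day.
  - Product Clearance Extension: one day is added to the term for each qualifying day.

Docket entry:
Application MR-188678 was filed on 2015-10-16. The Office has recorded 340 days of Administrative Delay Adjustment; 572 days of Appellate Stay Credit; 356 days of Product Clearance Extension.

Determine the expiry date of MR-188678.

April 6, 2043

Base term: filing date + 24 years → 16 October 2039.
Administrative Delay Adjustment: +340 days → 20 September 2040.
Appellate Stay Credit: +572 days → 15 April 2042.
Product Clearance Extension: +356 days → 6 April 2043.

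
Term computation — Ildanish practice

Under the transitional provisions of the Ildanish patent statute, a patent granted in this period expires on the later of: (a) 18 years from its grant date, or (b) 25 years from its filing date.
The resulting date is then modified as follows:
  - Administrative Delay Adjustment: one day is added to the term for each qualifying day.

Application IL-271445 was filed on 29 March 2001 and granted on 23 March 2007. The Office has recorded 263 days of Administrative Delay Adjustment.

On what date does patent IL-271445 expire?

(a) grant + 18 years → 23 March 2025.
(b) filing + 25 years → 29 March 2026.
Later of the two: 29 March 2026.
Administrative Delay Adjustment: +263 days → 17 December 2026.

2026-12-17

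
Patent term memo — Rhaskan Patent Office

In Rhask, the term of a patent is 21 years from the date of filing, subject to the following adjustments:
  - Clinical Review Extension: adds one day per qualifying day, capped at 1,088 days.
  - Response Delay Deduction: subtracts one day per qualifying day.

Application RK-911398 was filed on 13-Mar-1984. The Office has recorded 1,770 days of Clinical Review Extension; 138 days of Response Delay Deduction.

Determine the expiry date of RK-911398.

2007-10-19

Base term: filing date + 21 years → 13 March 2005.
Clinical Review Extension: 1770 days claimed exceeds the 1088-day cap, so +1088 days → 5 March 2008.
Response Delay Deduction: −138 days → 19 October 2007.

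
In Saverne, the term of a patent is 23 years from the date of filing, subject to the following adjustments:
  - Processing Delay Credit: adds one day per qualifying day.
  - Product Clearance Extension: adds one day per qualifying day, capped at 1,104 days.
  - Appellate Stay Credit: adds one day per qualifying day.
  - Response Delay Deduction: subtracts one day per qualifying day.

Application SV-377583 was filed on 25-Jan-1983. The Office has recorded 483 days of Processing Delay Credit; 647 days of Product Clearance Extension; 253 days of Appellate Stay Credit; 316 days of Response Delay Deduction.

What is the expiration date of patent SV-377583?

Base term: filing date + 23 years → 25 January 2006.
Processing Delay Credit: +483 days → 23 May 2007.
Product Clearance Extension: 647 days (within the 1104-day cap) → +647 days → 28 February 2009.
Appellate Stay Credit: +253 days → 8 November 2009.
Response Delay Deduction: −316 days → 27 December 2008.

2008-12-27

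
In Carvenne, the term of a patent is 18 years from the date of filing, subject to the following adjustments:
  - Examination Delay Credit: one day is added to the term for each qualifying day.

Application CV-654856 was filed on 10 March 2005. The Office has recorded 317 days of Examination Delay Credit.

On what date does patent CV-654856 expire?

Base term: filing date + 18 years → 10 March 2023.
Examination Delay Credit: +317 days → 21 January 2024.

January 21, 2024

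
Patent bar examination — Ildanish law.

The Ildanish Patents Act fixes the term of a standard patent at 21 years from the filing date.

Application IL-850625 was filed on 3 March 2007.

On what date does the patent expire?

Filing date + 21 years → 3 March 2028.

March 3, 2028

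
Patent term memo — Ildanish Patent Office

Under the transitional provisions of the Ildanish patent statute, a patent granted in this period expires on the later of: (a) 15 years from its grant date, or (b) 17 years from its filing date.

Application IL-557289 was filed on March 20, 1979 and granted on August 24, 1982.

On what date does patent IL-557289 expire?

1997-08-24

(a) grant + 15 years → 24 August 1997.
(b) filing + 17 years → 20 March 1996.
Later of the two: 24 August 1997.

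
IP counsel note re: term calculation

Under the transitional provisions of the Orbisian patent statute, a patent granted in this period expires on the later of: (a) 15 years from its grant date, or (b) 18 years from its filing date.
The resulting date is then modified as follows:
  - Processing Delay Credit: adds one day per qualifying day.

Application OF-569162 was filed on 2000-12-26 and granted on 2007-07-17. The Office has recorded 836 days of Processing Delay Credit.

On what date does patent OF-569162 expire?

(a) grant + 15 years → 17 July 2022.
(b) filing + 18 years → 26 December 2018.
Later of the two: 17 July 2022.
Processing Delay Credit: +836 days → 30 October 2024.

2024-10-30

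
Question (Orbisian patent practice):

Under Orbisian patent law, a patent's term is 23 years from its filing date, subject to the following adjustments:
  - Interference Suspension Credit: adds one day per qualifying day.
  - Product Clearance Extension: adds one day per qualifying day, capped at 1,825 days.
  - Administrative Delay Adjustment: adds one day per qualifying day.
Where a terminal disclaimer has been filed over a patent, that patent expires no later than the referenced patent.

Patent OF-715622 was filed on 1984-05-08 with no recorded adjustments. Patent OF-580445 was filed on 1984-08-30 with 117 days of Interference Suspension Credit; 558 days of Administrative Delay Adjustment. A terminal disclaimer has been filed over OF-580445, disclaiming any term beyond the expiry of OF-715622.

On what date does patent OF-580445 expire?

May 8, 2007

Natural term of OF-580445:
  Base: filing + 23 years → 30 August 2007.
  Interference Suspension Credit: +117 days → 25 December 2007.
  Administrative Delay Adjustment: +558 days → 5 July 2009.
Expiry of referenced patent OF-715622:
  Base: filing + 23 years → 8 May 2007.
Terminal disclaimer: OF-580445 expires on the earlier of 5 July 2009 and 8 May 2007.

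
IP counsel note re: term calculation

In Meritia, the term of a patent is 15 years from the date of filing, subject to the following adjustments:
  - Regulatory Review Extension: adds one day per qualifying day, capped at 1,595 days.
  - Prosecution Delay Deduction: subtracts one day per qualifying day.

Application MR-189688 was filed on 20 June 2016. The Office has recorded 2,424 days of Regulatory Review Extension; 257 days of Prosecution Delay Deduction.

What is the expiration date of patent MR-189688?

2035-02-17

Base term: filing date + 15 years → 20 June 2031.
Regulatory Review Extension: 2424 days claimed exceeds the 1595-day cap, so +1595 days → 1 November 2035.
Prosecution Delay Deduction: −257 days → 17 February 2035.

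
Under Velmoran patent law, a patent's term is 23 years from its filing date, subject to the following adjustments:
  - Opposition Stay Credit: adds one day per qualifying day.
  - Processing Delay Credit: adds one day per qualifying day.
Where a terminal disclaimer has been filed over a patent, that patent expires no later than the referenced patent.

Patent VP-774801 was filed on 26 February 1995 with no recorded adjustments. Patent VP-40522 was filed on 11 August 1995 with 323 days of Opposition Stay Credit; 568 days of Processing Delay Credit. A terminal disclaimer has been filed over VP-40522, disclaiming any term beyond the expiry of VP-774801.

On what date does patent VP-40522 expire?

February 26, 2018

Natural term of VP-40522:
  Base: filing + 23 years → 11 August 2018.
  Opposition Stay Credit: +323 days → 30 June 2019.
  Processing Delay Credit: +568 days → 18 January 2021.
Expiry of referenced patent VP-774801:
  Base: filing + 23 years → 26 February 2018.
Terminal disclaimer: VP-40522 expires on the earlier of 18 January 2021 and 26 February 2018.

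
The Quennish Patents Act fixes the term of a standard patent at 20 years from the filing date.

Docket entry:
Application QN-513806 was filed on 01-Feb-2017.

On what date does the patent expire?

Filing date + 20 years → 1 February 2037.

February 1, 2037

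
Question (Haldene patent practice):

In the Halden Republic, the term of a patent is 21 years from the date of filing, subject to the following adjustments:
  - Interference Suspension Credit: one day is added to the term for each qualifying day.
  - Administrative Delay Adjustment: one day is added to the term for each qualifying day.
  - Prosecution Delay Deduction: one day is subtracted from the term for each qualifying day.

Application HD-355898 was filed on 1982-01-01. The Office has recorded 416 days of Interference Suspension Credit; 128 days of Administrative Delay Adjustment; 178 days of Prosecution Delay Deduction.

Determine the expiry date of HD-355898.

2004-01-02

Base term: filing date + 21 years → 1 January 2003.
Interference Suspension Credit: +416 days → 21 February 2004.
Administrative Delay Adjustment: +128 days → 28 June 2004.
Prosecution Delay Deduction: −178 days → 2 January 2004.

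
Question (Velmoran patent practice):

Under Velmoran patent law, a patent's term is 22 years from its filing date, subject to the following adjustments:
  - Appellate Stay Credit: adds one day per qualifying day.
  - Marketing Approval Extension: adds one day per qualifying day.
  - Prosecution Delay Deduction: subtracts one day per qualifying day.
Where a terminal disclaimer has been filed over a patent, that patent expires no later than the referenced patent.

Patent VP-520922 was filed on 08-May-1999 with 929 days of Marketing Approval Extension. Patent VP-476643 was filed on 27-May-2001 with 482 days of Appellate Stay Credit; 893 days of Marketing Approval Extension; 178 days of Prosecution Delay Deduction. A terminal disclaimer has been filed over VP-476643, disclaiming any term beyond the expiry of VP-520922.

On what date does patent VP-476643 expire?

Natural term of VP-476643:
  Base: filing + 22 years → 27 May 2023.
  Appellate Stay Credit: +482 days → 20 September 2024.
  Marketing Approval Extension: +893 days → 2 March 2027.
  Prosecution Delay Deduction: −178 days → 5 September 2026.
Expiry of referenced patent VP-520922:
  Base: filing + 22 years → 8 May 2021.
  Marketing Approval Extension: +929 days → 23 November 2023.
Terminal disclaimer: VP-476643 expires on the earlier of 5 September 2026 and 23 November 2023.

2023-11-23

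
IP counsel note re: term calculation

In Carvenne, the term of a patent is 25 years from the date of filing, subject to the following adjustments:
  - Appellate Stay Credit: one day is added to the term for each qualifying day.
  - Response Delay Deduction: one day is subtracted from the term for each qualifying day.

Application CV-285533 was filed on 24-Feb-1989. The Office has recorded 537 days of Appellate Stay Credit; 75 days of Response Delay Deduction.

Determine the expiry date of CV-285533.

June 1, 2015

Base term: filing date + 25 years → 24 February 2014.
Appellate Stay Credit: +537 days → 15 August 2015.
Response Delay Deduction: −75 days → 1 June 2015.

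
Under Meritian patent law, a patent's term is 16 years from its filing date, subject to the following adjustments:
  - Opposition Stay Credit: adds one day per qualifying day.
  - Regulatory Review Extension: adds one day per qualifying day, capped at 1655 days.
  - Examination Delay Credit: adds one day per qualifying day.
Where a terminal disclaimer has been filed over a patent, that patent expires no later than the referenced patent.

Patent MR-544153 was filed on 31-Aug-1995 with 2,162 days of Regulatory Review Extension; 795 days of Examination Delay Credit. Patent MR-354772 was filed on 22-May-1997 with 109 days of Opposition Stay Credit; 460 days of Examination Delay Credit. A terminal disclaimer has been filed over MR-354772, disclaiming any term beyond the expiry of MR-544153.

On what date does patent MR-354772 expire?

December 12, 2014

Natural term of MR-354772:
  Base: filing + 16 years → 22 May 2013.
  Opposition Stay Credit: +109 days → 8 September 2013.
  Examination Delay Credit: +460 days → 12 December 2014.
Expiry of referenced patent MR-544153:
  Base: filing + 16 years → 31 August 2011.
  Regulatory Review Extension: 2162 days claimed exceeds the 1655-day cap, so +1655 days → 12 March 2016.
  Examination Delay Credit: +795 days → 16 May 2018.
Terminal disclaimer: MR-354772 expires on the earlier of 12 December 2014 and 16 May 2018.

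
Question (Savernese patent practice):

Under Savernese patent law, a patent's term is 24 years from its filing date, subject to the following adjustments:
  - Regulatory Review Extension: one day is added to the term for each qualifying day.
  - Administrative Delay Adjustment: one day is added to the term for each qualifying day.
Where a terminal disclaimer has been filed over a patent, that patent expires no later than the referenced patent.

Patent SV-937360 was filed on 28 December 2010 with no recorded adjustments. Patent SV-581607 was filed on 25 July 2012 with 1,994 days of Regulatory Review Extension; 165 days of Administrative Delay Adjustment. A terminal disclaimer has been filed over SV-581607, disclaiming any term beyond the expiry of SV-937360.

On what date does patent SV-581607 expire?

Natural term of SV-581607:
  Base: filing + 24 years → 25 July 2036.
  Regulatory Review Extension: +1994 days → 9 January 2042.
  Administrative Delay Adjustment: +165 days → 23 June 2042.
Expiry of referenced patent SV-937360:
  Base: filing + 24 years → 28 December 2034.
Terminal disclaimer: SV-581607 expires on the earlier of 23 June 2042 and 28 December 2034.

December 28, 2034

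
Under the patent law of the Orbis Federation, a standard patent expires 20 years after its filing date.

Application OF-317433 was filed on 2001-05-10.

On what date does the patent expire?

May 10, 2021

Filing date + 20 years → 10 May 2021.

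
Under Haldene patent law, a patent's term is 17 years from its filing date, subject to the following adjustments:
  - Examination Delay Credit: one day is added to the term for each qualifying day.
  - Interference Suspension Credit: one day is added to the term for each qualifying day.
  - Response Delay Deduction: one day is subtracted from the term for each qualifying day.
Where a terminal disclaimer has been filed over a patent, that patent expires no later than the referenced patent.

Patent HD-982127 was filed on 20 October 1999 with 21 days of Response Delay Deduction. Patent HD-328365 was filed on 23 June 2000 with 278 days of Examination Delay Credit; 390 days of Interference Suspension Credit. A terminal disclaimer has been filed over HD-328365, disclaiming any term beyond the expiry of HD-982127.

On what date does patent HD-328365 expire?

September 29, 2016

Natural term of HD-328365:
  Base: filing + 17 years → 23 June 2017.
  Examination Delay Credit: +278 days → 28 March 2018.
  Interference Suspension Credit: +390 days → 22 April 2019.
Expiry of referenced patent HD-982127:
  Base: filing + 17 years → 20 October 2016.
  Response Delay Deduction: −21 days → 29 September 2016.
Terminal disclaimer: HD-328365 expires on the earlier of 22 April 2019 and 29 September 2016.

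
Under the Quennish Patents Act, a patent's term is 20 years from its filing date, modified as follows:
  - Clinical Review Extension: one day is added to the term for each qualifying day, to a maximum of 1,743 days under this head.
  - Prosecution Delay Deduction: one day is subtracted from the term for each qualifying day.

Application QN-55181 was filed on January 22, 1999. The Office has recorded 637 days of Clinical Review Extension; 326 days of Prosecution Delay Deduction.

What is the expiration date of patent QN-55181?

Base term: filing date + 20 years → 22 January 2019.
Clinical Review Extension: 637 days (within the 1743-day cap) → +637 days → 20 October 2020.
Prosecution Delay Deduction: −326 days → 29 November 2019.

November 29, 2019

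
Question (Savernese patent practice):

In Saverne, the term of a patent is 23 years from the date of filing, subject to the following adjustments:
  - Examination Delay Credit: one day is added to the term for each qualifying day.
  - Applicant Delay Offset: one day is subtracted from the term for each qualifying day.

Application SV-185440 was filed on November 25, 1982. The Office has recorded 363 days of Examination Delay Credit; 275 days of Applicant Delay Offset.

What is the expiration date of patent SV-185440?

Base term: filing date + 23 years → 25 November 2005.
Examination Delay Credit: +363 days → 23 November 2006.
Applicant Delay Offset: −275 days → 21 February 2006.

2006-02-21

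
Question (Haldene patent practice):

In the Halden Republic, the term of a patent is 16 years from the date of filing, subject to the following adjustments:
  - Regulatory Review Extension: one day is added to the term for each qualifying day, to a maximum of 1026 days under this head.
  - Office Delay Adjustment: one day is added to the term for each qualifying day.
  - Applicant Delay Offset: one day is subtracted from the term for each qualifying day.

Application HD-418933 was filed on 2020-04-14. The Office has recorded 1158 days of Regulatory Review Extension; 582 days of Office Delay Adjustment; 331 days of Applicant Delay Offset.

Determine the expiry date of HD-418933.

2039-10-13

Base term: filing date + 16 years → 14 April 2036.
Regulatory Review Extension: 1158 days claimed exceeds the 1026-day cap, so +1026 days → 4 February 2039.
Office Delay Adjustment: +582 days → 8 September 2040.
Applicant Delay Offset: −331 days → 13 October 2039.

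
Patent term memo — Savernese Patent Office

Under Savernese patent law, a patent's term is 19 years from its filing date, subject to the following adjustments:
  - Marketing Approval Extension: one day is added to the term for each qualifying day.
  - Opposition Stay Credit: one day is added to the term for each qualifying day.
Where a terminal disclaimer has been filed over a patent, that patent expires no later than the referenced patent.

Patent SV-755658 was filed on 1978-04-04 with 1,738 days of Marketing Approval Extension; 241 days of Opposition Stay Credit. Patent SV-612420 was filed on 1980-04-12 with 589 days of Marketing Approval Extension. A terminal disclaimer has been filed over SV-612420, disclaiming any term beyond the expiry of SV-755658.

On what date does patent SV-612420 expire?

November 21, 2000

Natural term of SV-612420:
  Base: filing + 19 years → 12 April 1999.
  Marketing Approval Extension: +589 days → 21 November 2000.
Expiry of referenced patent SV-755658:
  Base: filing + 19 years → 4 April 1997.
  Marketing Approval Extension: +1738 days → 6 January 2002.
  Opposition Stay Credit: +241 days → 4 September 2002.
Terminal disclaimer: SV-612420 expires on the earlier of 21 November 2000 and 4 September 2002.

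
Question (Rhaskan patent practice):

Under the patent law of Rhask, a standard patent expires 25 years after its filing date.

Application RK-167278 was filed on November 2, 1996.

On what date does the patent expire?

Filing date + 25 years → 2 November 2021.

2021-11-02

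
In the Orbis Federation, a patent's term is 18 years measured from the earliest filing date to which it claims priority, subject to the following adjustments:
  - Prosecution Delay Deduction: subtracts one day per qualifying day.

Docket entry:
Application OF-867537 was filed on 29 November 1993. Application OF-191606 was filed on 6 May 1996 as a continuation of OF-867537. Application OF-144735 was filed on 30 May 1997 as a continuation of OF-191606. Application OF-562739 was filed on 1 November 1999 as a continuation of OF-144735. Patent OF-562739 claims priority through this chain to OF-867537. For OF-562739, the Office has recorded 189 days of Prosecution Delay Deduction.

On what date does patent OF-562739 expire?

2011-05-24

Earliest priority filing: 29 November 1993.
Base term: 29 November 1993 + 18 years → 29 November 2011.
Prosecution Delay Deduction: −189 days → 24 May 2011.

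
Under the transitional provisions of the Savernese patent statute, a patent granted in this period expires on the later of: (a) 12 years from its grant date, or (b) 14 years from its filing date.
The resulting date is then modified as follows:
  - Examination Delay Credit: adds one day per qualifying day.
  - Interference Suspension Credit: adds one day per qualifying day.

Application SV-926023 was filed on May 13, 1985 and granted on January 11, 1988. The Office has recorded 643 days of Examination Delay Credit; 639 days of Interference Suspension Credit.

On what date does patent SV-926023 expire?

(a) grant + 12 years → 11 January 2000.
(b) filing + 14 years → 13 May 1999.
Later of the two: 11 January 2000.
Examination Delay Credit: +643 days → 15 October 2001.
Interference Suspension Credit: +639 days → 16 July 2003.

July 16, 2003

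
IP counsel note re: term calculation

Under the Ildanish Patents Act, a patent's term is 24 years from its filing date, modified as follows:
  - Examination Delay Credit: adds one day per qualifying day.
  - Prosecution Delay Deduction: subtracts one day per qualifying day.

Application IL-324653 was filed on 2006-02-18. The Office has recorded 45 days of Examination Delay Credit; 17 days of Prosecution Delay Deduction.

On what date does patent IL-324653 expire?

Base term: filing date + 24 years → 18 February 2030.
Examination Delay Credit: +45 days → 4 April 2030.
Prosecution Delay Deduction: −17 days → 18 March 2030.

March 18, 2030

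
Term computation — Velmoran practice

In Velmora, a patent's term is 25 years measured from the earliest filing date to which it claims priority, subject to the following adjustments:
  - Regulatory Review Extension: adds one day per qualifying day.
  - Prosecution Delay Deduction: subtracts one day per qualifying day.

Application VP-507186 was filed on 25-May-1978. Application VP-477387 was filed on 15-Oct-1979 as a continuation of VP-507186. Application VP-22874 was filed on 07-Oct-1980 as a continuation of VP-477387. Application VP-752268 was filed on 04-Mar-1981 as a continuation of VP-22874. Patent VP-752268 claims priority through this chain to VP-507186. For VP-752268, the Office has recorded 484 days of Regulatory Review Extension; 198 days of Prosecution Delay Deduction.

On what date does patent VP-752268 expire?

March 6, 2004

Earliest priority filing: 25 May 1978.
Base term: 25 May 1978 + 25 years → 25 May 2003.
Regulatory Review Extension: +484 days → 20 September 2004.
Prosecution Delay Deduction: −198 days → 6 March 2004.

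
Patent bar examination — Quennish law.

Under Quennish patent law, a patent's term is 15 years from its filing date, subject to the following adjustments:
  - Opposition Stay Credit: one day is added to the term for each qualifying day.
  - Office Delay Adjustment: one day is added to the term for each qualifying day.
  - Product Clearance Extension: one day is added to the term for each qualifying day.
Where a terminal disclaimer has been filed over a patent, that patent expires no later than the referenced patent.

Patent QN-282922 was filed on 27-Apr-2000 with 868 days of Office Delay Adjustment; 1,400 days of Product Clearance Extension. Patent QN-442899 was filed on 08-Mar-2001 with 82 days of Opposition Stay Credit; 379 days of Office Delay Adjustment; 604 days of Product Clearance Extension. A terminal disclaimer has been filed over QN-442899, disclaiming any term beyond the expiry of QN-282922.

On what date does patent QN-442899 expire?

Natural term of QN-442899:
  Base: filing + 15 years → 8 March 2016.
  Opposition Stay Credit: +82 days → 29 May 2016.
  Office Delay Adjustment: +379 days → 12 June 2017.
  Product Clearance Extension: +604 days → 6 February 2019.
Expiry of referenced patent QN-282922:
  Base: filing + 15 years → 27 April 2015.
  Office Delay Adjustment: +868 days → 11 September 2017.
  Product Clearance Extension: +1400 days → 12 July 2021.
Terminal disclaimer: QN-442899 expires on the earlier of 6 February 2019 and 12 July 2021.

February 6, 2019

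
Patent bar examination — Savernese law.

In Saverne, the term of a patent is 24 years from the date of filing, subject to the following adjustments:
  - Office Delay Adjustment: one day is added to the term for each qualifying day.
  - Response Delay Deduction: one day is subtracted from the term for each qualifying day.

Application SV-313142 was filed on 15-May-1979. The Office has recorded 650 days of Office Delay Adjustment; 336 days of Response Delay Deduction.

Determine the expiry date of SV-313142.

2004-03-24

Base term: filing date + 24 years → 15 May 2003.
Office Delay Adjustment: +650 days → 23 February 2005.
Response Delay Deduction: −336 days → 24 March 2004.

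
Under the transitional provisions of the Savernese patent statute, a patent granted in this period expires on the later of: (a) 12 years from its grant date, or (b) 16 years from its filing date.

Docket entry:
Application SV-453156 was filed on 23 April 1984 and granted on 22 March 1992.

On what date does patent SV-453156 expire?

2004-03-22

(a) grant + 12 years → 22 March 2004.
(b) filing + 16 years → 23 April 2000.
Later of the two: 22 March 2004.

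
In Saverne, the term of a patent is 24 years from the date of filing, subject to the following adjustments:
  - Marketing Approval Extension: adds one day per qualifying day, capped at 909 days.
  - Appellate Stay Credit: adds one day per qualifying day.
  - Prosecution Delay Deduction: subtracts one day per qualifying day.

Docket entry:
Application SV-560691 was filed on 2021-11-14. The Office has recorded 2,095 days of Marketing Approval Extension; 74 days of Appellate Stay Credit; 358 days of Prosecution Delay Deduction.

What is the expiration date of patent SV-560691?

Base term: filing date + 24 years → 14 November 2045.
Marketing Approval Extension: 2095 days claimed exceeds the 909-day cap, so +909 days → 11 May 2048.
Appellate Stay Credit: +74 days → 24 July 2048.
Prosecution Delay Deduction: −358 days → 1 August 2047.

August 1, 2047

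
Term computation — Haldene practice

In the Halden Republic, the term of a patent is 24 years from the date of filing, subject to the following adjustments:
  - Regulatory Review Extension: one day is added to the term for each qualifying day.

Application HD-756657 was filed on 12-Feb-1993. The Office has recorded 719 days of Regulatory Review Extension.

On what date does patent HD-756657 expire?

February 1, 2019

Base term: filing date + 24 years → 12 February 2017.
Regulatory Review Extension: +719 days → 1 February 2019.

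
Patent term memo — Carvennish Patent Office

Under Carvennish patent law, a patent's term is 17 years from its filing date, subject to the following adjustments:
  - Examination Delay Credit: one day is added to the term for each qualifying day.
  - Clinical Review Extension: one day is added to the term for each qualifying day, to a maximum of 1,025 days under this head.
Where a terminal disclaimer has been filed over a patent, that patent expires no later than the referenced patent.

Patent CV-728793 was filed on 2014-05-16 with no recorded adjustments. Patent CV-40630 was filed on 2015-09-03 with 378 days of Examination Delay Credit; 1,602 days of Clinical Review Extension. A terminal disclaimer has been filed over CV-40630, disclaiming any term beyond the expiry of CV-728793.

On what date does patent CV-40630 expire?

May 16, 2031

Natural term of CV-40630:
  Base: filing + 17 years → 3 September 2032.
  Examination Delay Credit: +378 days → 16 September 2033.
  Clinical Review Extension: 1602 days claimed exceeds the 1025-day cap, so +1025 days → 7 July 2036.
Expiry of referenced patent CV-728793:
  Base: filing + 17 years → 16 May 2031.
Terminal disclaimer: CV-40630 expires on the earlier of 7 July 2036 and 16 May 2031.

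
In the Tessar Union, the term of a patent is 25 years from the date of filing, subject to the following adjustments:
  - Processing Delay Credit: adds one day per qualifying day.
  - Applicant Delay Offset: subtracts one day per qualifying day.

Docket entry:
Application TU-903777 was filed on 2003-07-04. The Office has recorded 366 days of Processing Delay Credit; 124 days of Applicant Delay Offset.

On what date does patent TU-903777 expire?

March 3, 2029

Base term: filing date + 25 years → 4 July 2028.
Processing Delay Credit: +366 days → 5 July 2029.
Applicant Delay Offset: −124 days → 3 March 2029.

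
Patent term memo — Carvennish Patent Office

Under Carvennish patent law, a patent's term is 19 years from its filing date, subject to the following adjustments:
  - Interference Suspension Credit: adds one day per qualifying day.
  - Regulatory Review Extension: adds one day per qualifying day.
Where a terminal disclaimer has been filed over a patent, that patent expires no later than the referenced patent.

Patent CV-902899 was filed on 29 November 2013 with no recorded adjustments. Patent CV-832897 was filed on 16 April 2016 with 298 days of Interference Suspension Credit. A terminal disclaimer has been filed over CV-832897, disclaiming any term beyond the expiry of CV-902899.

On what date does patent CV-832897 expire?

Natural term of CV-832897:
  Base: filing + 19 years → 16 April 2035.
  Interference Suspension Credit: +298 days → 8 February 2036.
Expiry of referenced patent CV-902899:
  Base: filing + 19 years → 29 November 2032.
Terminal disclaimer: CV-832897 expires on the earlier of 8 February 2036 and 29 November 2032.

November 29, 2032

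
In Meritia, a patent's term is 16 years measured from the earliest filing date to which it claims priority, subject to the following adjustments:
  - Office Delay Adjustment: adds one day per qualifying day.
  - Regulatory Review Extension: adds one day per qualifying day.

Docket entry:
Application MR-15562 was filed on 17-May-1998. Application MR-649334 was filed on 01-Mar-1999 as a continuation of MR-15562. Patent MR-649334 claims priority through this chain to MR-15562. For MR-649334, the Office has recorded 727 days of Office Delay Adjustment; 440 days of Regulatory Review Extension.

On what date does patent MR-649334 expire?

Earliest priority filing: 17 May 1998.
Base term: 17 May 1998 + 16 years → 17 May 2014.
Office Delay Adjustment: +727 days → 13 May 2016.
Regulatory Review Extension: +440 days → 27 July 2017.

2017-07-27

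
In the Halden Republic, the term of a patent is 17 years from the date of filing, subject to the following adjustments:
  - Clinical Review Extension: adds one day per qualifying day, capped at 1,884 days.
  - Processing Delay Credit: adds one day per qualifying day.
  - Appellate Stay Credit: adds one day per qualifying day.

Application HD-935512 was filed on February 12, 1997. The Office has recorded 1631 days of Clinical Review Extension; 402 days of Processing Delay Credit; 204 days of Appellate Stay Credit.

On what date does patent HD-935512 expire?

Base term: filing date + 17 years → 12 February 2014.
Clinical Review Extension: 1631 days (within the 1884-day cap) → +1631 days → 1 August 2018.
Processing Delay Credit: +402 days → 7 September 2019.
Appellate Stay Credit: +204 days → 29 March 2020.

2020-03-29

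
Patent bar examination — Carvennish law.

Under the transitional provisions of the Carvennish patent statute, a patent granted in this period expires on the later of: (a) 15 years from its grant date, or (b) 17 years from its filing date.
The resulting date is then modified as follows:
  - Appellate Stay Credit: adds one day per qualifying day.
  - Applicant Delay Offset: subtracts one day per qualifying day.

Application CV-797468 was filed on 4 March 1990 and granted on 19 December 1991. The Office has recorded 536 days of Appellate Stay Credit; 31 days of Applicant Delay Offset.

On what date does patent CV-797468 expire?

July 21, 2008

(a) grant + 15 years → 19 December 2006.
(b) filing + 17 years → 4 March 2007.
Later of the two: 4 March 2007.
Appellate Stay Credit: +536 days → 21 August 2008.
Applicant Delay Offset: −31 days → 21 July 2008.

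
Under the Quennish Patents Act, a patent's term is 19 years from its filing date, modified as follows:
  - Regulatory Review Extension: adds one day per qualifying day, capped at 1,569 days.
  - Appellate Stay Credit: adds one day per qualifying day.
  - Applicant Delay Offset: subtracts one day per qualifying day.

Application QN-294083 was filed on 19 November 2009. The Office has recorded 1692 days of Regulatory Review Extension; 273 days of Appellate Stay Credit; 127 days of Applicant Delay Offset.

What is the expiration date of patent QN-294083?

July 31, 2033

Base term: filing date + 19 years → 19 November 2028.
Regulatory Review Extension: 1692 days claimed exceeds the 1569-day cap, so +1569 days → 7 March 2033.
Appellate Stay Credit: +273 days → 5 December 2033.
Applicant Delay Offset: −127 days → 31 July 2033.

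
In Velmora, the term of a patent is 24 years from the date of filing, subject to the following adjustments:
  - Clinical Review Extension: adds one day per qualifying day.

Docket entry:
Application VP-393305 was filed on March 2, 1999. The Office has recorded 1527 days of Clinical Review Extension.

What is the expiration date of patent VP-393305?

Base term: filing date + 24 years → 2 March 2023.
Clinical Review Extension: +1527 days → 7 May 2027.

May 7, 2027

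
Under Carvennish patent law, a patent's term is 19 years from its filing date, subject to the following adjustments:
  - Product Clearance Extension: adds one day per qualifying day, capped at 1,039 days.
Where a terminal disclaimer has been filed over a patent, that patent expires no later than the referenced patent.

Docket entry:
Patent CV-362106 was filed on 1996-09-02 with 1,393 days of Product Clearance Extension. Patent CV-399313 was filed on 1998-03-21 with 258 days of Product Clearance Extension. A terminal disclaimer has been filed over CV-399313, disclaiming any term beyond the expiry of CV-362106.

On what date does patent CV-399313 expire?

Natural term of CV-399313:
  Base: filing + 19 years → 21 March 2017.
  Product Clearance Extension: 258 days (within the 1039-day cap) → +258 days → 4 December 2017.
Expiry of referenced patent CV-362106:
  Base: filing + 19 years → 2 September 2015.
  Product Clearance Extension: 1393 days claimed exceeds the 1039-day cap, so +1039 days → 7 July 2018.
Terminal disclaimer: CV-399313 expires on the earlier of 4 December 2017 and 7 July 2018.

December 4, 2017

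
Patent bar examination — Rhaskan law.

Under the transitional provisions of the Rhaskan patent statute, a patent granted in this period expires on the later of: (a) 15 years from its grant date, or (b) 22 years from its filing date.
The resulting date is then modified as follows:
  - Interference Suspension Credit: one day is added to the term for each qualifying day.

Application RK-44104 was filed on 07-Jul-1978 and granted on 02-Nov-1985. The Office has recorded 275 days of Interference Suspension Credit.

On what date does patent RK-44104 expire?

(a) grant + 15 years → 2 November 2000.
(b) filing + 22 years → 7 July 2000.
Later of the two: 2 November 2000.
Interference Suspension Credit: +275 days → 4 August 2001.

August 4, 2001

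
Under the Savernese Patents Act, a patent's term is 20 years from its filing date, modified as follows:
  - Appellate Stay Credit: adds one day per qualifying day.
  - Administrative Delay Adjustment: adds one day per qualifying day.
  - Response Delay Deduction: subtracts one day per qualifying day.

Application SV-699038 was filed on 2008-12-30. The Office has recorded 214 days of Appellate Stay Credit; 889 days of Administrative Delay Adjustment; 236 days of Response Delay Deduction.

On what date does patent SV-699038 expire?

Base term: filing date + 20 years → 30 December 2028.
Appellate Stay Credit: +214 days → 1 August 2029.
Administrative Delay Adjustment: +889 days → 7 January 2032.
Response Delay Deduction: −236 days → 16 May 2031.

May 16, 2031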